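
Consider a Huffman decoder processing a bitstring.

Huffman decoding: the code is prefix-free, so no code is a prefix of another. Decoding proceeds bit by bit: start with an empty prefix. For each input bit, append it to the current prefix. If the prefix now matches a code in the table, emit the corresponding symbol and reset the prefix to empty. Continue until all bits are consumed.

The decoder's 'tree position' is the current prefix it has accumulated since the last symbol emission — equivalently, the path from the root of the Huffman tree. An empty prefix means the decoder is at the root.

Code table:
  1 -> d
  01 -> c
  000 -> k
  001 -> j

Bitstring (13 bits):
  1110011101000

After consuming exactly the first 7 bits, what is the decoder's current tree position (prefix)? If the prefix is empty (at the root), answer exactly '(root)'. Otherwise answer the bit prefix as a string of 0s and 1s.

Bit 0: prefix='1' -> emit 'd', reset
Bit 1: prefix='1' -> emit 'd', reset
Bit 2: prefix='1' -> emit 'd', reset
Bit 3: prefix='0' (no match yet)
Bit 4: prefix='00' (no match yet)
Bit 5: prefix='001' -> emit 'j', reset
Bit 6: prefix='1' -> emit 'd', reset

Answer: (root)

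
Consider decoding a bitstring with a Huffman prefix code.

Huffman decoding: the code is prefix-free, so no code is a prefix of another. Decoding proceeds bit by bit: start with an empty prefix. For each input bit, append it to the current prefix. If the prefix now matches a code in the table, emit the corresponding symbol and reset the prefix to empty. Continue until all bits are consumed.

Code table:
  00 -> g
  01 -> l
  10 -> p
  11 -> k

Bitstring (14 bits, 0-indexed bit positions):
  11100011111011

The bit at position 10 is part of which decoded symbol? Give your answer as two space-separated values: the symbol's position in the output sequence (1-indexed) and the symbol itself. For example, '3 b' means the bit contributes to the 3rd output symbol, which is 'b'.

Bit 0: prefix='1' (no match yet)
Bit 1: prefix='11' -> emit 'k', reset
Bit 2: prefix='1' (no match yet)
Bit 3: prefix='10' -> emit 'p', reset
Bit 4: prefix='0' (no match yet)
Bit 5: prefix='00' -> emit 'g', reset
Bit 6: prefix='1' (no match yet)
Bit 7: prefix='11' -> emit 'k', reset
Bit 8: prefix='1' (no match yet)
Bit 9: prefix='11' -> emit 'k', reset
Bit 10: prefix='1' (no match yet)
Bit 11: prefix='10' -> emit 'p', reset
Bit 12: prefix='1' (no match yet)
Bit 13: prefix='11' -> emit 'k', reset

Answer: 6 p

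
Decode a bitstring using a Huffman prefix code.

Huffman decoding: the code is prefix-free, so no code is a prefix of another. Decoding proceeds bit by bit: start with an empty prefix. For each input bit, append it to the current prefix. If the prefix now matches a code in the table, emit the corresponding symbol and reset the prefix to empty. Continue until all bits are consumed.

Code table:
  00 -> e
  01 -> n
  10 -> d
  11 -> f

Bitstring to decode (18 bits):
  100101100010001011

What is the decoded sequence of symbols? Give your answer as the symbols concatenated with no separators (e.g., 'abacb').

Answer: dnndededf

Derivation:
Bit 0: prefix='1' (no match yet)
Bit 1: prefix='10' -> emit 'd', reset
Bit 2: prefix='0' (no match yet)
Bit 3: prefix='01' -> emit 'n', reset
Bit 4: prefix='0' (no match yet)
Bit 5: prefix='01' -> emit 'n', reset
Bit 6: prefix='1' (no match yet)
Bit 7: prefix='10' -> emit 'd', reset
Bit 8: prefix='0' (no match yet)
Bit 9: prefix='00' -> emit 'e', reset
Bit 10: prefix='1' (no match yet)
Bit 11: prefix='10' -> emit 'd', reset
Bit 12: prefix='0' (no match yet)
Bit 13: prefix='00' -> emit 'e', reset
Bit 14: prefix='1' (no match yet)
Bit 15: prefix='10' -> emit 'd', reset
Bit 16: prefix='1' (no match yet)
Bit 17: prefix='11' -> emit 'f', reset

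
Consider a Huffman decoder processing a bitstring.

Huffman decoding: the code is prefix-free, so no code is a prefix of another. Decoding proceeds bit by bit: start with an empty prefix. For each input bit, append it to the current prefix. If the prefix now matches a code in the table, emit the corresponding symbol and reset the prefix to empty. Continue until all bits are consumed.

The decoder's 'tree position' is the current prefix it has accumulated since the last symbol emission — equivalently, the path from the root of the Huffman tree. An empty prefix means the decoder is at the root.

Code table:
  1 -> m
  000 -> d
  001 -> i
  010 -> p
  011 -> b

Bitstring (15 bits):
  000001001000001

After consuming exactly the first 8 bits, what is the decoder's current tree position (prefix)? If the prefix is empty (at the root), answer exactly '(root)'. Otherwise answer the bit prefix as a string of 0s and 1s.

Bit 0: prefix='0' (no match yet)
Bit 1: prefix='00' (no match yet)
Bit 2: prefix='000' -> emit 'd', reset
Bit 3: prefix='0' (no match yet)
Bit 4: prefix='00' (no match yet)
Bit 5: prefix='001' -> emit 'i', reset
Bit 6: prefix='0' (no match yet)
Bit 7: prefix='00' (no match yet)

Answer: 00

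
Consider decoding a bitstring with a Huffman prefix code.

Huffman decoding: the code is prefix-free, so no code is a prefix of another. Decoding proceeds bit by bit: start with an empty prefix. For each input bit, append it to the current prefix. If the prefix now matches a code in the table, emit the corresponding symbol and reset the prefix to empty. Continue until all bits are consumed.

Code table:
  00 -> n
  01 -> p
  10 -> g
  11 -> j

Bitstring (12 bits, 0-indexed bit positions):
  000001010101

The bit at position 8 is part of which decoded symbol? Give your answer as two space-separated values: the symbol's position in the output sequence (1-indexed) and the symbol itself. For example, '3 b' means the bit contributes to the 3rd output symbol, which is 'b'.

Bit 0: prefix='0' (no match yet)
Bit 1: prefix='00' -> emit 'n', reset
Bit 2: prefix='0' (no match yet)
Bit 3: prefix='00' -> emit 'n', reset
Bit 4: prefix='0' (no match yet)
Bit 5: prefix='01' -> emit 'p', reset
Bit 6: prefix='0' (no match yet)
Bit 7: prefix='01' -> emit 'p', reset
Bit 8: prefix='0' (no match yet)
Bit 9: prefix='01' -> emit 'p', reset
Bit 10: prefix='0' (no match yet)
Bit 11: prefix='01' -> emit 'p', reset

Answer: 5 p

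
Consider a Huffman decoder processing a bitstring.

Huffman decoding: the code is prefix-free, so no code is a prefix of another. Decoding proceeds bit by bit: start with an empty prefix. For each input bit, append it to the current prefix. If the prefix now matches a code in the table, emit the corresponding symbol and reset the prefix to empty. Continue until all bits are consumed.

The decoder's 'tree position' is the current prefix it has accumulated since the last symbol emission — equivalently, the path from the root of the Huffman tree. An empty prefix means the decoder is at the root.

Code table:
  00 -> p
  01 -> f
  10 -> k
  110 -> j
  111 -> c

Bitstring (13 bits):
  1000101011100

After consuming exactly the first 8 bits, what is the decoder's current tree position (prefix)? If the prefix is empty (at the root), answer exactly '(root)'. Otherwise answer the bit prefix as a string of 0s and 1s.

Answer: (root)

Derivation:
Bit 0: prefix='1' (no match yet)
Bit 1: prefix='10' -> emit 'k', reset
Bit 2: prefix='0' (no match yet)
Bit 3: prefix='00' -> emit 'p', reset
Bit 4: prefix='1' (no match yet)
Bit 5: prefix='10' -> emit 'k', reset
Bit 6: prefix='1' (no match yet)
Bit 7: prefix='10' -> emit 'k', reset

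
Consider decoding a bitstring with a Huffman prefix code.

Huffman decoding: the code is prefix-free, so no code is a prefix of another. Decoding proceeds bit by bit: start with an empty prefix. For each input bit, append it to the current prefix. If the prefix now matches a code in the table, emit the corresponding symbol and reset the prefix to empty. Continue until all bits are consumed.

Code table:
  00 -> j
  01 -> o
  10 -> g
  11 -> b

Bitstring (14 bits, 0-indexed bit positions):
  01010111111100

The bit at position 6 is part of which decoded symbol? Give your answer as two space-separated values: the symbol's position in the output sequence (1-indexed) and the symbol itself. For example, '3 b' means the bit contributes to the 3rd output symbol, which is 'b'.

Answer: 4 b

Derivation:
Bit 0: prefix='0' (no match yet)
Bit 1: prefix='01' -> emit 'o', reset
Bit 2: prefix='0' (no match yet)
Bit 3: prefix='01' -> emit 'o', reset
Bit 4: prefix='0' (no match yet)
Bit 5: prefix='01' -> emit 'o', reset
Bit 6: prefix='1' (no match yet)
Bit 7: prefix='11' -> emit 'b', reset
Bit 8: prefix='1' (no match yet)
Bit 9: prefix='11' -> emit 'b', reset
Bit 10: prefix='1' (no match yet)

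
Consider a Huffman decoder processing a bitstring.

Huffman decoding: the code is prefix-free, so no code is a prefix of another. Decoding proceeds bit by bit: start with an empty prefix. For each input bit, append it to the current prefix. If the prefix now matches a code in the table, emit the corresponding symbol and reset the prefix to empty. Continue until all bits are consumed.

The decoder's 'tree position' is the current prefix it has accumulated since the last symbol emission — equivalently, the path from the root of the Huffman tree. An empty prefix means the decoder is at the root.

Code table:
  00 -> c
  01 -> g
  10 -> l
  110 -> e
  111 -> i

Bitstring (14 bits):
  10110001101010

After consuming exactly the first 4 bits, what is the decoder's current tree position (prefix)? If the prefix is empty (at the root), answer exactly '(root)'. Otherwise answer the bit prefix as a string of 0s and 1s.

Bit 0: prefix='1' (no match yet)
Bit 1: prefix='10' -> emit 'l', reset
Bit 2: prefix='1' (no match yet)
Bit 3: prefix='11' (no match yet)

Answer: 11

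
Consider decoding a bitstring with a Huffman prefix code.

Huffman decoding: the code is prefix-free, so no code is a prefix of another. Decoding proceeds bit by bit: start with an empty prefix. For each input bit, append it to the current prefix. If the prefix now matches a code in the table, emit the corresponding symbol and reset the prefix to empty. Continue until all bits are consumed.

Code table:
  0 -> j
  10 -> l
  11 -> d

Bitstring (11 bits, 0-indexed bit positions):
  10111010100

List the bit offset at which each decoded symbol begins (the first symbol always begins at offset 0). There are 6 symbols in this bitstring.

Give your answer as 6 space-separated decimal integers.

Bit 0: prefix='1' (no match yet)
Bit 1: prefix='10' -> emit 'l', reset
Bit 2: prefix='1' (no match yet)
Bit 3: prefix='11' -> emit 'd', reset
Bit 4: prefix='1' (no match yet)
Bit 5: prefix='10' -> emit 'l', reset
Bit 6: prefix='1' (no match yet)
Bit 7: prefix='10' -> emit 'l', reset
Bit 8: prefix='1' (no match yet)
Bit 9: prefix='10' -> emit 'l', reset
Bit 10: prefix='0' -> emit 'j', reset

Answer: 0 2 4 6 8 10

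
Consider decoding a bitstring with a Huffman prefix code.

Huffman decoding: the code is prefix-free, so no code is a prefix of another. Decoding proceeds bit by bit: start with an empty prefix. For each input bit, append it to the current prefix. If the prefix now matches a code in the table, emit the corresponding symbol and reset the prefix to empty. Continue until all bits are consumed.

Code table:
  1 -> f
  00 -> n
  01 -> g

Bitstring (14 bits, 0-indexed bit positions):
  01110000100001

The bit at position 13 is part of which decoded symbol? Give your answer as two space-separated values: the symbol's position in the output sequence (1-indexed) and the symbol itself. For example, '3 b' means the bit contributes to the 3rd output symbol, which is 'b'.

Answer: 9 f

Derivation:
Bit 0: prefix='0' (no match yet)
Bit 1: prefix='01' -> emit 'g', reset
Bit 2: prefix='1' -> emit 'f', reset
Bit 3: prefix='1' -> emit 'f', reset
Bit 4: prefix='0' (no match yet)
Bit 5: prefix='00' -> emit 'n', reset
Bit 6: prefix='0' (no match yet)
Bit 7: prefix='00' -> emit 'n', reset
Bit 8: prefix='1' -> emit 'f', reset
Bit 9: prefix='0' (no match yet)
Bit 10: prefix='00' -> emit 'n', reset
Bit 11: prefix='0' (no match yet)
Bit 12: prefix='00' -> emit 'n', reset
Bit 13: prefix='1' -> emit 'f', reset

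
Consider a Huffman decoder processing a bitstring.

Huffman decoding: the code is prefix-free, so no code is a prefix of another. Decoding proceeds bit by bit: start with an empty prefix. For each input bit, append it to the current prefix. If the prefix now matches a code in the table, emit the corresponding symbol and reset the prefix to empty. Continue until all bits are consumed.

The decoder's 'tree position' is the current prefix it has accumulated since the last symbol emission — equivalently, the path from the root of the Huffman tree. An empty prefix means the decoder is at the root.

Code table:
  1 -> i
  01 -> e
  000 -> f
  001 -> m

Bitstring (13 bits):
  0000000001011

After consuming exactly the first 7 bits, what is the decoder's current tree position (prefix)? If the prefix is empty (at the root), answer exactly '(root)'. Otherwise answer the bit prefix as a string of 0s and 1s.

Bit 0: prefix='0' (no match yet)
Bit 1: prefix='00' (no match yet)
Bit 2: prefix='000' -> emit 'f', reset
Bit 3: prefix='0' (no match yet)
Bit 4: prefix='00' (no match yet)
Bit 5: prefix='000' -> emit 'f', reset
Bit 6: prefix='0' (no match yet)

Answer: 0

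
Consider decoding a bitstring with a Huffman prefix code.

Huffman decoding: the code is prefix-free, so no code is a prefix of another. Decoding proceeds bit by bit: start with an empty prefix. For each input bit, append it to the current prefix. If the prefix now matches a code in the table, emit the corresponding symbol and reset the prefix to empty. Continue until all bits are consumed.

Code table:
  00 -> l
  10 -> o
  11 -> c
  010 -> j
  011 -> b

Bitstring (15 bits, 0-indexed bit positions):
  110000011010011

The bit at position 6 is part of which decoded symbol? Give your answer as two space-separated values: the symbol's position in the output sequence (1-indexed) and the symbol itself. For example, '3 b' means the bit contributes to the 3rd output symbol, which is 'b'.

Answer: 4 b

Derivation:
Bit 0: prefix='1' (no match yet)
Bit 1: prefix='11' -> emit 'c', reset
Bit 2: prefix='0' (no match yet)
Bit 3: prefix='00' -> emit 'l', reset
Bit 4: prefix='0' (no match yet)
Bit 5: prefix='00' -> emit 'l', reset
Bit 6: prefix='0' (no match yet)
Bit 7: prefix='01' (no match yet)
Bit 8: prefix='011' -> emit 'b', reset
Bit 9: prefix='0' (no match yet)
Bit 10: prefix='01' (no match yet)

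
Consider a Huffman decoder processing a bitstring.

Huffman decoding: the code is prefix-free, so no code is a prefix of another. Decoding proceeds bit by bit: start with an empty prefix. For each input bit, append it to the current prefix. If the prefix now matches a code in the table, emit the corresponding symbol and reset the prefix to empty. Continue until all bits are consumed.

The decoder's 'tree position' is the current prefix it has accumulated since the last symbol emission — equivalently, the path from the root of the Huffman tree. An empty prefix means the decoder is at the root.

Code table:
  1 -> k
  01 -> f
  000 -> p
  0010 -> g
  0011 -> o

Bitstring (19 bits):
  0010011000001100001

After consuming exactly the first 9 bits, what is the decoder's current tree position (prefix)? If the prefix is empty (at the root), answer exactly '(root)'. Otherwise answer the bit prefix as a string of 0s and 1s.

Bit 0: prefix='0' (no match yet)
Bit 1: prefix='00' (no match yet)
Bit 2: prefix='001' (no match yet)
Bit 3: prefix='0010' -> emit 'g', reset
Bit 4: prefix='0' (no match yet)
Bit 5: prefix='01' -> emit 'f', reset
Bit 6: prefix='1' -> emit 'k', reset
Bit 7: prefix='0' (no match yet)
Bit 8: prefix='00' (no match yet)

Answer: 00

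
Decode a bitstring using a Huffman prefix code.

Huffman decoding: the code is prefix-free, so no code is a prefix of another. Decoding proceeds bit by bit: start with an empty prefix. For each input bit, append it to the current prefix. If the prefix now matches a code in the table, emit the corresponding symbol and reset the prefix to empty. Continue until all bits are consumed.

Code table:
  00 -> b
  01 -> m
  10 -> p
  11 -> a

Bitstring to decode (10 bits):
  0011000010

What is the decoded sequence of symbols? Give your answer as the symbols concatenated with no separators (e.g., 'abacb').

Bit 0: prefix='0' (no match yet)
Bit 1: prefix='00' -> emit 'b', reset
Bit 2: prefix='1' (no match yet)
Bit 3: prefix='11' -> emit 'a', reset
Bit 4: prefix='0' (no match yet)
Bit 5: prefix='00' -> emit 'b', reset
Bit 6: prefix='0' (no match yet)
Bit 7: prefix='00' -> emit 'b', reset
Bit 8: prefix='1' (no match yet)
Bit 9: prefix='10' -> emit 'p', reset

Answer: babbp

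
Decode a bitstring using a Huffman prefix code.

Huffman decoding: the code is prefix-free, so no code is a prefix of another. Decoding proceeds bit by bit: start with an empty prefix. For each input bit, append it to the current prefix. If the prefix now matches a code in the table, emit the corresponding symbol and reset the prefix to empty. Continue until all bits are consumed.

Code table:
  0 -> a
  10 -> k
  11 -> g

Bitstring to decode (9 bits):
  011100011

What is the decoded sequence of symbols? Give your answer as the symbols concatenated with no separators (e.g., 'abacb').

Bit 0: prefix='0' -> emit 'a', reset
Bit 1: prefix='1' (no match yet)
Bit 2: prefix='11' -> emit 'g', reset
Bit 3: prefix='1' (no match yet)
Bit 4: prefix='10' -> emit 'k', reset
Bit 5: prefix='0' -> emit 'a', reset
Bit 6: prefix='0' -> emit 'a', reset
Bit 7: prefix='1' (no match yet)
Bit 8: prefix='11' -> emit 'g', reset

Answer: agkaag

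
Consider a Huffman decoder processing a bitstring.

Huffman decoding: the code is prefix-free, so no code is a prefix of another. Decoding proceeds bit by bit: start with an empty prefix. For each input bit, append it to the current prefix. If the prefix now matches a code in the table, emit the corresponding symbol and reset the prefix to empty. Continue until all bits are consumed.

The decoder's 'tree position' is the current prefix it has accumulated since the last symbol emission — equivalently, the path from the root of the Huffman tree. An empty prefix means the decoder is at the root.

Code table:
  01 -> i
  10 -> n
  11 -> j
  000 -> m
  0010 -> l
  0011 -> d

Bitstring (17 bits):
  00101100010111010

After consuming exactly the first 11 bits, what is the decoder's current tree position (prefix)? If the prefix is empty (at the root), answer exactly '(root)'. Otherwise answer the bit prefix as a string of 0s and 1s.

Bit 0: prefix='0' (no match yet)
Bit 1: prefix='00' (no match yet)
Bit 2: prefix='001' (no match yet)
Bit 3: prefix='0010' -> emit 'l', reset
Bit 4: prefix='1' (no match yet)
Bit 5: prefix='11' -> emit 'j', reset
Bit 6: prefix='0' (no match yet)
Bit 7: prefix='00' (no match yet)
Bit 8: prefix='000' -> emit 'm', reset
Bit 9: prefix='1' (no match yet)
Bit 10: prefix='10' -> emit 'n', reset

Answer: (root)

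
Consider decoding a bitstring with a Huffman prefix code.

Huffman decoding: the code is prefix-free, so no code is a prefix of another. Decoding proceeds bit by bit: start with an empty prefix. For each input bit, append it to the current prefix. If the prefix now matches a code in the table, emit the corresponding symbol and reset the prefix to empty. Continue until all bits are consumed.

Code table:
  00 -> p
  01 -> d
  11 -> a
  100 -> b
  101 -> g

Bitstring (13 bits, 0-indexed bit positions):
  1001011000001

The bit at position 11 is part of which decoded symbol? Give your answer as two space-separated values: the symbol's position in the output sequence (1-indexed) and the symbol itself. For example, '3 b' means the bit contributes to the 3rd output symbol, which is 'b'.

Answer: 5 d

Derivation:
Bit 0: prefix='1' (no match yet)
Bit 1: prefix='10' (no match yet)
Bit 2: prefix='100' -> emit 'b', reset
Bit 3: prefix='1' (no match yet)
Bit 4: prefix='10' (no match yet)
Bit 5: prefix='101' -> emit 'g', reset
Bit 6: prefix='1' (no match yet)
Bit 7: prefix='10' (no match yet)
Bit 8: prefix='100' -> emit 'b', reset
Bit 9: prefix='0' (no match yet)
Bit 10: prefix='00' -> emit 'p', reset
Bit 11: prefix='0' (no match yet)
Bit 12: prefix='01' -> emit 'd', reset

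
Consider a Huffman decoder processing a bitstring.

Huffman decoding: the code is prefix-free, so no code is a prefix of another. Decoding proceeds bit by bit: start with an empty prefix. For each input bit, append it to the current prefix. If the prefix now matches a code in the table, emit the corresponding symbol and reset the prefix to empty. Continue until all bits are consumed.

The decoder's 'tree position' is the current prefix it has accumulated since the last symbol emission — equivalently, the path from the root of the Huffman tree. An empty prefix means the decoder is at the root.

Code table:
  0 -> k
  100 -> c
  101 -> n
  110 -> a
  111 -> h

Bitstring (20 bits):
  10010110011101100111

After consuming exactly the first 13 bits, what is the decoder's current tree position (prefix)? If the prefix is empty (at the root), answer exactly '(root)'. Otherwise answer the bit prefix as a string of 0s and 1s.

Bit 0: prefix='1' (no match yet)
Bit 1: prefix='10' (no match yet)
Bit 2: prefix='100' -> emit 'c', reset
Bit 3: prefix='1' (no match yet)
Bit 4: prefix='10' (no match yet)
Bit 5: prefix='101' -> emit 'n', reset
Bit 6: prefix='1' (no match yet)
Bit 7: prefix='10' (no match yet)
Bit 8: prefix='100' -> emit 'c', reset
Bit 9: prefix='1' (no match yet)
Bit 10: prefix='11' (no match yet)
Bit 11: prefix='111' -> emit 'h', reset
Bit 12: prefix='0' -> emit 'k', reset

Answer: (root)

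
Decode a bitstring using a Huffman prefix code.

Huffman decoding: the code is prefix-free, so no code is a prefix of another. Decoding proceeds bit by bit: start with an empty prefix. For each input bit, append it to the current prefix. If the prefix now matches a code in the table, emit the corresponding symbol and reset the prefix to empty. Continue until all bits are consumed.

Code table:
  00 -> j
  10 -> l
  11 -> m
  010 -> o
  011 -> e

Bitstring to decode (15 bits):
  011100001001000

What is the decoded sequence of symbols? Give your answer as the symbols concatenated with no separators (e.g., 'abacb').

Answer: eljooj

Derivation:
Bit 0: prefix='0' (no match yet)
Bit 1: prefix='01' (no match yet)
Bit 2: prefix='011' -> emit 'e', reset
Bit 3: prefix='1' (no match yet)
Bit 4: prefix='10' -> emit 'l', reset
Bit 5: prefix='0' (no match yet)
Bit 6: prefix='00' -> emit 'j', reset
Bit 7: prefix='0' (no match yet)
Bit 8: prefix='01' (no match yet)
Bit 9: prefix='010' -> emit 'o', reset
Bit 10: prefix='0' (no match yet)
Bit 11: prefix='01' (no match yet)
Bit 12: prefix='010' -> emit 'o', reset
Bit 13: prefix='0' (no match yet)
Bit 14: prefix='00' -> emit 'j', reset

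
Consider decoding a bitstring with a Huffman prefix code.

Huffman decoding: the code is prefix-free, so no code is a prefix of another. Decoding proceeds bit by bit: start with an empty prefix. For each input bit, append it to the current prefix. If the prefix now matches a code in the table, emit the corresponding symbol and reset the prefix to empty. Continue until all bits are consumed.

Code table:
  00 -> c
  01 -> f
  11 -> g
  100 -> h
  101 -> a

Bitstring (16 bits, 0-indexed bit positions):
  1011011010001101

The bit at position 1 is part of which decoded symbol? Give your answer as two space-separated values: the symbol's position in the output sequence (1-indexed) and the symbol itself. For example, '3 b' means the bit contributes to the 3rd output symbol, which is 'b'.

Answer: 1 a

Derivation:
Bit 0: prefix='1' (no match yet)
Bit 1: prefix='10' (no match yet)
Bit 2: prefix='101' -> emit 'a', reset
Bit 3: prefix='1' (no match yet)
Bit 4: prefix='10' (no match yet)
Bit 5: prefix='101' -> emit 'a', reset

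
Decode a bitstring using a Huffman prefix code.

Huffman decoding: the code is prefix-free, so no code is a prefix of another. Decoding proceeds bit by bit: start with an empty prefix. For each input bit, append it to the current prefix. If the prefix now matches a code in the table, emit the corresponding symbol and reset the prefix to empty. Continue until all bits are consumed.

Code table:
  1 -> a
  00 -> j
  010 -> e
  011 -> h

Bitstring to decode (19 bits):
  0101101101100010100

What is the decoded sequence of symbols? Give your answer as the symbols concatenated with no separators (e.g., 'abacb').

Bit 0: prefix='0' (no match yet)
Bit 1: prefix='01' (no match yet)
Bit 2: prefix='010' -> emit 'e', reset
Bit 3: prefix='1' -> emit 'a', reset
Bit 4: prefix='1' -> emit 'a', reset
Bit 5: prefix='0' (no match yet)
Bit 6: prefix='01' (no match yet)
Bit 7: prefix='011' -> emit 'h', reset
Bit 8: prefix='0' (no match yet)
Bit 9: prefix='01' (no match yet)
Bit 10: prefix='011' -> emit 'h', reset
Bit 11: prefix='0' (no match yet)
Bit 12: prefix='00' -> emit 'j', reset
Bit 13: prefix='0' (no match yet)
Bit 14: prefix='01' (no match yet)
Bit 15: prefix='010' -> emit 'e', reset
Bit 16: prefix='1' -> emit 'a', reset
Bit 17: prefix='0' (no match yet)
Bit 18: prefix='00' -> emit 'j', reset

Answer: eaahhjeaj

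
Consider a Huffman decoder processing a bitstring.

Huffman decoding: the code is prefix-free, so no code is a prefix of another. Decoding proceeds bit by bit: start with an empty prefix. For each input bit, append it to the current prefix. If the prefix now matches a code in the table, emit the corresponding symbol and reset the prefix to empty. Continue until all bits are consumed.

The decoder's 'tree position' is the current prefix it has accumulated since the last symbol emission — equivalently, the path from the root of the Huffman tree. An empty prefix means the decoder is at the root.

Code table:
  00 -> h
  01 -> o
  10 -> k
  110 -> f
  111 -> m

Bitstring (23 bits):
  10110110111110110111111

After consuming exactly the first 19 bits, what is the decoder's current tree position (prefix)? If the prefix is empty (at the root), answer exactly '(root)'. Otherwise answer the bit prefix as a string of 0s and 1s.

Bit 0: prefix='1' (no match yet)
Bit 1: prefix='10' -> emit 'k', reset
Bit 2: prefix='1' (no match yet)
Bit 3: prefix='11' (no match yet)
Bit 4: prefix='110' -> emit 'f', reset
Bit 5: prefix='1' (no match yet)
Bit 6: prefix='11' (no match yet)
Bit 7: prefix='110' -> emit 'f', reset
Bit 8: prefix='1' (no match yet)
Bit 9: prefix='11' (no match yet)
Bit 10: prefix='111' -> emit 'm', reset
Bit 11: prefix='1' (no match yet)
Bit 12: prefix='11' (no match yet)
Bit 13: prefix='110' -> emit 'f', reset
Bit 14: prefix='1' (no match yet)
Bit 15: prefix='11' (no match yet)
Bit 16: prefix='110' -> emit 'f', reset
Bit 17: prefix='1' (no match yet)
Bit 18: prefix='11' (no match yet)

Answer: 11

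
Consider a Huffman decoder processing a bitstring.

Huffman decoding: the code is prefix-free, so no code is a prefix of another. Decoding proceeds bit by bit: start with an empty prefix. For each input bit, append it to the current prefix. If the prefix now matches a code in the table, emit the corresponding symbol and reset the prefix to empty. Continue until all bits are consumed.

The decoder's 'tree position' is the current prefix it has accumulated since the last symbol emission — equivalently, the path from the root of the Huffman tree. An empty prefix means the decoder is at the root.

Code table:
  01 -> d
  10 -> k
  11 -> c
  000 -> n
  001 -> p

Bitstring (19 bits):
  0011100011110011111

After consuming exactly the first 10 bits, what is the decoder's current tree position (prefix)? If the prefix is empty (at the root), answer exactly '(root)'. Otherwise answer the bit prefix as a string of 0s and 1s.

Answer: (root)

Derivation:
Bit 0: prefix='0' (no match yet)
Bit 1: prefix='00' (no match yet)
Bit 2: prefix='001' -> emit 'p', reset
Bit 3: prefix='1' (no match yet)
Bit 4: prefix='11' -> emit 'c', reset
Bit 5: prefix='0' (no match yet)
Bit 6: prefix='00' (no match yet)
Bit 7: prefix='000' -> emit 'n', reset
Bit 8: prefix='1' (no match yet)
Bit 9: prefix='11' -> emit 'c', reset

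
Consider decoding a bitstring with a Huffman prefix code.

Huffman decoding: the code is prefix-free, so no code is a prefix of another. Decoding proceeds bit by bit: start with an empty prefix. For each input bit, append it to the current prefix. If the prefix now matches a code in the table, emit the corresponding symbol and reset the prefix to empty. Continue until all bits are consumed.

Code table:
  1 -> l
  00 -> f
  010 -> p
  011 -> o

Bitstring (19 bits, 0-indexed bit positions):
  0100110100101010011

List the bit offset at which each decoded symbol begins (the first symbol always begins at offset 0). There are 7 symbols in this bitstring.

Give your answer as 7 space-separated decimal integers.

Answer: 0 3 6 9 12 13 16

Derivation:
Bit 0: prefix='0' (no match yet)
Bit 1: prefix='01' (no match yet)
Bit 2: prefix='010' -> emit 'p', reset
Bit 3: prefix='0' (no match yet)
Bit 4: prefix='01' (no match yet)
Bit 5: prefix='011' -> emit 'o', reset
Bit 6: prefix='0' (no match yet)
Bit 7: prefix='01' (no match yet)
Bit 8: prefix='010' -> emit 'p', reset
Bit 9: prefix='0' (no match yet)
Bit 10: prefix='01' (no match yet)
Bit 11: prefix='010' -> emit 'p', reset
Bit 12: prefix='1' -> emit 'l', reset
Bit 13: prefix='0' (no match yet)
Bit 14: prefix='01' (no match yet)
Bit 15: prefix='010' -> emit 'p', reset
Bit 16: prefix='0' (no match yet)
Bit 17: prefix='01' (no match yet)
Bit 18: prefix='011' -> emit 'o', reset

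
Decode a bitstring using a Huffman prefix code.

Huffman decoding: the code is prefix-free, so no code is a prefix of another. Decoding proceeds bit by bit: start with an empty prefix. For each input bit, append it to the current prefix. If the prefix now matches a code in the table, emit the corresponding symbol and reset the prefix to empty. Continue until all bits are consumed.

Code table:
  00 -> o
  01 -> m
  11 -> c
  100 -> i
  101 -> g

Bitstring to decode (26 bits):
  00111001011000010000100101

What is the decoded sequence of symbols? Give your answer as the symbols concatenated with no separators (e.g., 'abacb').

Answer: ocigioioig

Derivation:
Bit 0: prefix='0' (no match yet)
Bit 1: prefix='00' -> emit 'o', reset
Bit 2: prefix='1' (no match yet)
Bit 3: prefix='11' -> emit 'c', reset
Bit 4: prefix='1' (no match yet)
Bit 5: prefix='10' (no match yet)
Bit 6: prefix='100' -> emit 'i', reset
Bit 7: prefix='1' (no match yet)
Bit 8: prefix='10' (no match yet)
Bit 9: prefix='101' -> emit 'g', reset
Bit 10: prefix='1' (no match yet)
Bit 11: prefix='10' (no match yet)
Bit 12: prefix='100' -> emit 'i', reset
Bit 13: prefix='0' (no match yet)
Bit 14: prefix='00' -> emit 'o', reset
Bit 15: prefix='1' (no match yet)
Bit 16: prefix='10' (no match yet)
Bit 17: prefix='100' -> emit 'i', reset
Bit 18: prefix='0' (no match yet)
Bit 19: prefix='00' -> emit 'o', reset
Bit 20: prefix='1' (no match yet)
Bit 21: prefix='10' (no match yet)
Bit 22: prefix='100' -> emit 'i', reset
Bit 23: prefix='1' (no match yet)
Bit 24: prefix='10' (no match yet)
Bit 25: prefix='101' -> emit 'g', reset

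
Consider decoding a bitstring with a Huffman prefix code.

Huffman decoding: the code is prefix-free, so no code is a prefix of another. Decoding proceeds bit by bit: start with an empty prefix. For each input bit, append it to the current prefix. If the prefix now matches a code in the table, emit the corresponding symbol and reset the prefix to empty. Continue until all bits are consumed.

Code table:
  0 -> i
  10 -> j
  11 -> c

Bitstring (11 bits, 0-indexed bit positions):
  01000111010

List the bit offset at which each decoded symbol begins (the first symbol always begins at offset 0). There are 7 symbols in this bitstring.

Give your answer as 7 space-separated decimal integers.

Answer: 0 1 3 4 5 7 9

Derivation:
Bit 0: prefix='0' -> emit 'i', reset
Bit 1: prefix='1' (no match yet)
Bit 2: prefix='10' -> emit 'j', reset
Bit 3: prefix='0' -> emit 'i', reset
Bit 4: prefix='0' -> emit 'i', reset
Bit 5: prefix='1' (no match yet)
Bit 6: prefix='11' -> emit 'c', reset
Bit 7: prefix='1' (no match yet)
Bit 8: prefix='10' -> emit 'j', reset
Bit 9: prefix='1' (no match yet)
Bit 10: prefix='10' -> emit 'j', reset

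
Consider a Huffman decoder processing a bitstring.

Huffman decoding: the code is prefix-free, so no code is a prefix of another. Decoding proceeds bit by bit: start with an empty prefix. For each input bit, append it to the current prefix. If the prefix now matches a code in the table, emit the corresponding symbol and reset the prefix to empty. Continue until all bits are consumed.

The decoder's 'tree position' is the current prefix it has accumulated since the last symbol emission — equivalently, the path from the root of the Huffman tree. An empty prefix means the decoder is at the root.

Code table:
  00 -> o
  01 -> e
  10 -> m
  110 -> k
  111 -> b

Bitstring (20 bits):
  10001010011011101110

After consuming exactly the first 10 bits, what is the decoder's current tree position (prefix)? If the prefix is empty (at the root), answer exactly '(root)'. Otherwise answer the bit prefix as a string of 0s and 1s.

Answer: (root)

Derivation:
Bit 0: prefix='1' (no match yet)
Bit 1: prefix='10' -> emit 'm', reset
Bit 2: prefix='0' (no match yet)
Bit 3: prefix='00' -> emit 'o', reset
Bit 4: prefix='1' (no match yet)
Bit 5: prefix='10' -> emit 'm', reset
Bit 6: prefix='1' (no match yet)
Bit 7: prefix='10' -> emit 'm', reset
Bit 8: prefix='0' (no match yet)
Bit 9: prefix='01' -> emit 'e', reset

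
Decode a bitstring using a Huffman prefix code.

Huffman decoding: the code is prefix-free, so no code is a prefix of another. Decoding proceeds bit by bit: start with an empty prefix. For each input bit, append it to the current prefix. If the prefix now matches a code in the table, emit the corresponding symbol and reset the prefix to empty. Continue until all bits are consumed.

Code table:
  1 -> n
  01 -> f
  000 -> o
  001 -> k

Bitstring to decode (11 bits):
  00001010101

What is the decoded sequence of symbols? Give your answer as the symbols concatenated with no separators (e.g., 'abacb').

Answer: offff

Derivation:
Bit 0: prefix='0' (no match yet)
Bit 1: prefix='00' (no match yet)
Bit 2: prefix='000' -> emit 'o', reset
Bit 3: prefix='0' (no match yet)
Bit 4: prefix='01' -> emit 'f', reset
Bit 5: prefix='0' (no match yet)
Bit 6: prefix='01' -> emit 'f', reset
Bit 7: prefix='0' (no match yet)
Bit 8: prefix='01' -> emit 'f', reset
Bit 9: prefix='0' (no match yet)
Bit 10: prefix='01' -> emit 'f', reset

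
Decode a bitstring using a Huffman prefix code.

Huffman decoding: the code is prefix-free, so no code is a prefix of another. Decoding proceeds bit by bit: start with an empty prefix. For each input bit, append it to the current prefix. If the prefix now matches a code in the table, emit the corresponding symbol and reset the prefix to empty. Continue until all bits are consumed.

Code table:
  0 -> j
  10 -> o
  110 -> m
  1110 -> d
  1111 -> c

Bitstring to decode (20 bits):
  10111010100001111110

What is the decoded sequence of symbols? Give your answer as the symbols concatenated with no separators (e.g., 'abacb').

Bit 0: prefix='1' (no match yet)
Bit 1: prefix='10' -> emit 'o', reset
Bit 2: prefix='1' (no match yet)
Bit 3: prefix='11' (no match yet)
Bit 4: prefix='111' (no match yet)
Bit 5: prefix='1110' -> emit 'd', reset
Bit 6: prefix='1' (no match yet)
Bit 7: prefix='10' -> emit 'o', reset
Bit 8: prefix='1' (no match yet)
Bit 9: prefix='10' -> emit 'o', reset
Bit 10: prefix='0' -> emit 'j', reset
Bit 11: prefix='0' -> emit 'j', reset
Bit 12: prefix='0' -> emit 'j', reset
Bit 13: prefix='1' (no match yet)
Bit 14: prefix='11' (no match yet)
Bit 15: prefix='111' (no match yet)
Bit 16: prefix='1111' -> emit 'c', reset
Bit 17: prefix='1' (no match yet)
Bit 18: prefix='11' (no match yet)
Bit 19: prefix='110' -> emit 'm', reset

Answer: odoojjjcm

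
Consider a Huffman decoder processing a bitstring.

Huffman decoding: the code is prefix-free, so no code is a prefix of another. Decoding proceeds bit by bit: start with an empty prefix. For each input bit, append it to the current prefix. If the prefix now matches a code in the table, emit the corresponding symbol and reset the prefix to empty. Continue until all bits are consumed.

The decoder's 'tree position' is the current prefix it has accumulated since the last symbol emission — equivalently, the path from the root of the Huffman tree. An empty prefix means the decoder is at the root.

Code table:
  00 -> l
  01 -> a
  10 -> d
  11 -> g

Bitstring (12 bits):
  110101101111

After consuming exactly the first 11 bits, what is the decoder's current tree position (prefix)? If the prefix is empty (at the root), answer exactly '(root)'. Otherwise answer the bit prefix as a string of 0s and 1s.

Bit 0: prefix='1' (no match yet)
Bit 1: prefix='11' -> emit 'g', reset
Bit 2: prefix='0' (no match yet)
Bit 3: prefix='01' -> emit 'a', reset
Bit 4: prefix='0' (no match yet)
Bit 5: prefix='01' -> emit 'a', reset
Bit 6: prefix='1' (no match yet)
Bit 7: prefix='10' -> emit 'd', reset
Bit 8: prefix='1' (no match yet)
Bit 9: prefix='11' -> emit 'g', reset
Bit 10: prefix='1' (no match yet)

Answer: 1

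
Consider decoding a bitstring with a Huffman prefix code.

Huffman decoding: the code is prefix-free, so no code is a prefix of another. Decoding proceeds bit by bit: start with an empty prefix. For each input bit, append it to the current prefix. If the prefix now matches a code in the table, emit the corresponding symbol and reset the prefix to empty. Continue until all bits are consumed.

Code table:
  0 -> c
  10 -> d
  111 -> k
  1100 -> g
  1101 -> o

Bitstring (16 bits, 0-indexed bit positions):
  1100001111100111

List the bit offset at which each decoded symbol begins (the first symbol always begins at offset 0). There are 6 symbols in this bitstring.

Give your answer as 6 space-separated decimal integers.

Bit 0: prefix='1' (no match yet)
Bit 1: prefix='11' (no match yet)
Bit 2: prefix='110' (no match yet)
Bit 3: prefix='1100' -> emit 'g', reset
Bit 4: prefix='0' -> emit 'c', reset
Bit 5: prefix='0' -> emit 'c', reset
Bit 6: prefix='1' (no match yet)
Bit 7: prefix='11' (no match yet)
Bit 8: prefix='111' -> emit 'k', reset
Bit 9: prefix='1' (no match yet)
Bit 10: prefix='11' (no match yet)
Bit 11: prefix='110' (no match yet)
Bit 12: prefix='1100' -> emit 'g', reset
Bit 13: prefix='1' (no match yet)
Bit 14: prefix='11' (no match yet)
Bit 15: prefix='111' -> emit 'k', reset

Answer: 0 4 5 6 9 13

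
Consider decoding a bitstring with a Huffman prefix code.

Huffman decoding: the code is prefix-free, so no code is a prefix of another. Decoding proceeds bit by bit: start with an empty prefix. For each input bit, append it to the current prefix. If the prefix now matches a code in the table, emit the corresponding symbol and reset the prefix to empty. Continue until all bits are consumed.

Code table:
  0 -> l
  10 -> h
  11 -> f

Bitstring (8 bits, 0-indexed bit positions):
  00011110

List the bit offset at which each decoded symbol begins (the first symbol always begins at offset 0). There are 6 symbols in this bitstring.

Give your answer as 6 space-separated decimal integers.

Bit 0: prefix='0' -> emit 'l', reset
Bit 1: prefix='0' -> emit 'l', reset
Bit 2: prefix='0' -> emit 'l', reset
Bit 3: prefix='1' (no match yet)
Bit 4: prefix='11' -> emit 'f', reset
Bit 5: prefix='1' (no match yet)
Bit 6: prefix='11' -> emit 'f', reset
Bit 7: prefix='0' -> emit 'l', reset

Answer: 0 1 2 3 5 7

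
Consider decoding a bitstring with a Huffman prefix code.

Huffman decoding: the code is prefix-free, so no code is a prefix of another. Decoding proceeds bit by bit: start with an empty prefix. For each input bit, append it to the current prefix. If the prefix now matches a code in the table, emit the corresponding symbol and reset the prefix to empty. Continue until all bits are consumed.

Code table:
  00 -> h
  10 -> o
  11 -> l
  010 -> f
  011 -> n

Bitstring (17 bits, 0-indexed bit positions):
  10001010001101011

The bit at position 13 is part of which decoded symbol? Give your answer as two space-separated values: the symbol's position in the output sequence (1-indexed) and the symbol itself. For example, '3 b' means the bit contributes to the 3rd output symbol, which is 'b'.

Answer: 7 f

Derivation:
Bit 0: prefix='1' (no match yet)
Bit 1: prefix='10' -> emit 'o', reset
Bit 2: prefix='0' (no match yet)
Bit 3: prefix='00' -> emit 'h', reset
Bit 4: prefix='1' (no match yet)
Bit 5: prefix='10' -> emit 'o', reset
Bit 6: prefix='1' (no match yet)
Bit 7: prefix='10' -> emit 'o', reset
Bit 8: prefix='0' (no match yet)
Bit 9: prefix='00' -> emit 'h', reset
Bit 10: prefix='1' (no match yet)
Bit 11: prefix='11' -> emit 'l', reset
Bit 12: prefix='0' (no match yet)
Bit 13: prefix='01' (no match yet)
Bit 14: prefix='010' -> emit 'f', reset
Bit 15: prefix='1' (no match yet)
Bit 16: prefix='11' -> emit 'l', reset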